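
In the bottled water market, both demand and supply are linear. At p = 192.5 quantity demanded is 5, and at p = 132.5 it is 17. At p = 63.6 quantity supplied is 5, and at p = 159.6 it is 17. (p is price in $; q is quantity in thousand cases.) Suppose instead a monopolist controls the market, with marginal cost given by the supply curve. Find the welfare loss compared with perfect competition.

Demand slope = (132.5 − 192.5)/(17 − 5) = −5, so p = 217.5 − 5q.
Supply slope = (159.6 − 63.6)/(17 − 5) = 8, so p = 23.6 + 8q.
Competitive equilibrium: 217.5 − 5q = 23.6 + 8q → q* = 14.9154, p* = 142.9231.
Marginal revenue: MR = 217.5 − 10q. Set MR = MC: 217.5 − 10q = 23.6 + 8q → q_m = 10.7722.
Price p_m = 217.5 − 5·10.7722 = 163.639; MC(q_m) = 23.6 + 8·10.7722 = 109.7776.
Competitive q* = 14.9154, so Δq = 4.1432; wedge = 163.639 − 109.7776 = 53.8614.
DWL = ½ × 4.1432 × 53.8614 = $111.58 thousand.

$111.58 thousand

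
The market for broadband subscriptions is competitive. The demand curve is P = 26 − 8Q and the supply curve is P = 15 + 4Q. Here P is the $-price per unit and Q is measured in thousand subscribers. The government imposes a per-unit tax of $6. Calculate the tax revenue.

$2.50 thousand

Competitive equilibrium: 26 − 8Q = 15 + 4Q → Q* = 0.9167, P* = 18.6667.
With the tax, the buyer price exceeds the seller price by 6: (26 − 8Q) − (15 + 4Q) = 6 → Q' = 0.4167.
Tax revenue = 6 × 0.4167 = $2.50 thousand.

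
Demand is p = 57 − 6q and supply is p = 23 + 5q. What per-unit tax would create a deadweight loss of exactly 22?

22

Competitive equilibrium: 57 − 6q = 23 + 5q → q* = 3.0909, p* = 38.4545.
A tax t gives Δq = t/11 and wedge t, so DWL = t²/22.
t²/22 = 22 → t² = 484 → t = 22.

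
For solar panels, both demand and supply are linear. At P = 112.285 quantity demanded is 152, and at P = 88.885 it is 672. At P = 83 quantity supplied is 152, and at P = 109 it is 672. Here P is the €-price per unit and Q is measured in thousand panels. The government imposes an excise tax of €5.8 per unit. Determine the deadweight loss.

Demand slope = (88.885 − 112.285)/(672 − 152) = −0.045, so P = 119.125 − 0.045Q.
Supply slope = (109 − 83)/(672 − 152) = 0.05, so P = 75.4 + 0.05Q.
Competitive equilibrium: 119.125 − 0.045Q = 75.4 + 0.05Q → Q* = 460.2632, P* = 98.4132.
With the tax, the buyer price exceeds the seller price by 5.8: (119.125 − 0.045Q) − (75.4 + 0.05Q) = 5.8 → Q' = 399.2105.
ΔQ = 460.2632 − 399.2105 = 61.0527; the wedge equals the tax, 5.8.
DWL = ½ × 61.0527 × 5.8 = €177.05 thousand.

€177.05 thousand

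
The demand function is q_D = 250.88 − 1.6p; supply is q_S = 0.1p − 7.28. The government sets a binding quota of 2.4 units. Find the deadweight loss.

In inverse form: demand p = 156.8 − 0.625q, supply p = 72.8 + 10q.
Competitive equilibrium: 156.8 − 0.625q = 72.8 + 10q → q* = 7.9059, p* = 151.8588.
At q = 2.4: demand price = 156.8 − 0.625·2.4 = 155.3; supply price = 72.8 + 10·2.4 = 96.8.
Δq = 7.9059 − 2.4 = 5.5059; wedge = 155.3 − 96.8 = 58.5.
The triangle = ½ × 5.5059 × 58.5 = 161.05.

161.05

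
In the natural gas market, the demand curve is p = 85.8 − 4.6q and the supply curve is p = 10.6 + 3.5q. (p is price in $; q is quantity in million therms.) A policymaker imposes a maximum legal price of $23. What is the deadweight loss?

$133.49 million

Competitive equilibrium: 85.8 − 4.6q = 10.6 + 3.5q → q* = 9.284, p* = 43.0938.
At the ceiling p = 23, quantity supplied = (23 − 10.6)/3.5 = 3.5429.
Willingness to pay at q' = 3.5429: 85.8 − 4.6·3.5429 = 69.5027.
Δq = 9.284 − 3.5429 = 5.7411; wedge = 69.5027 − 23 = 46.5027.
Deadweight loss = ½ × 5.7411 × 46.5027 = $133.49 million.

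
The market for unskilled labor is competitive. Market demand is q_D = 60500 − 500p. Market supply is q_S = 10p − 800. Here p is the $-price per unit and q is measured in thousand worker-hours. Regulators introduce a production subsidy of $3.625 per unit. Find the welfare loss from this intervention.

$64.41 thousand

In inverse form: demand p = 121 − 0.002q, supply p = 80 + 0.1q.
Competitive equilibrium: 121 − 0.002q = 80 + 0.1q → q* = 401.9608, p* = 120.1961.
The subsidy lowers effective supply by 3.625: p = 76.375 + 0.1q.
New quantity: 121 − 0.002q = 76.375 + 0.1q → q' = 437.5.
Overproduction Δq = 437.5 − 401.9608 = 35.5392; wedge = subsidy = 3.625.
Welfare loss = ½ × 35.5392 × 3.625 = $64.41 thousand.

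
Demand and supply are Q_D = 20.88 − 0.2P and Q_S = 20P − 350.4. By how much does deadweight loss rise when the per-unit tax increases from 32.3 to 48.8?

In inverse form: demand P = 104.4 − 5Q, supply P = 17.52 + 0.05Q.
Competitive equilibrium: 104.4 − 5Q = 17.52 + 0.05Q → Q* = 17.204, P* = 18.3802.
For a per-unit tax t: ΔQ = t/5.05, so DWL = ½·t·(t/5.05) = t²/10.1.
At t = 32.3: DWL = 103.296. At t = 48.8: DWL = 235.786.
Increase = 235.786 − 103.296 = 132.49.

132.49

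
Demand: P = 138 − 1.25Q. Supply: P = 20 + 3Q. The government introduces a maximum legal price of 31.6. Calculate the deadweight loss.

1213.62

Competitive equilibrium: 138 − 1.25Q = 20 + 3Q → Q* = 27.7647, P* = 103.2941.
At the ceiling P = 31.6, quantity supplied = (31.6 − 20)/3 = 3.8667.
Willingness to pay at Q' = 3.8667: 138 − 1.25·3.8667 = 133.1666.
ΔQ = 27.7647 − 3.8667 = 23.898; wedge = 133.1666 − 31.6 = 101.5666.
Deadweight loss = ½ × 23.898 × 101.5666 = 1213.62.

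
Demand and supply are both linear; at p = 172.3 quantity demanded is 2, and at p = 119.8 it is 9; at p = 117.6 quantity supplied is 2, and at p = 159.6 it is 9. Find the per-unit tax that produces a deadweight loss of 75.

45

Demand slope = (119.8 − 172.3)/(9 − 2) = −7.5, so p = 187.3 − 7.5q.
Supply slope = (159.6 − 117.6)/(9 − 2) = 6, so p = 105.6 + 6q.
Competitive equilibrium: 187.3 − 7.5q = 105.6 + 6q → q* = 6.0519, p* = 141.9111.
A tax t gives Δq = t/13.5 and wedge t, so DWL = t²/27.
t²/27 = 75 → t² = 2025 → t = 45.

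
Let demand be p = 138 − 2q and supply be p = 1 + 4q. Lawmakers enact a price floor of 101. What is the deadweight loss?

Competitive equilibrium: 138 − 2q = 1 + 4q → q* = 22.8333, p* = 92.3333.
At the floor p = 101, quantity demanded = (138 − 101)/2 = 18.5.
Sellers' marginal cost at q' = 18.5: 1 + 4·18.5 = 75.
Δq = 22.8333 − 18.5 = 4.3333; wedge = 101 − 75 = 26.
Welfare loss = ½ × 4.3333 × 26 = 56.33.

56.33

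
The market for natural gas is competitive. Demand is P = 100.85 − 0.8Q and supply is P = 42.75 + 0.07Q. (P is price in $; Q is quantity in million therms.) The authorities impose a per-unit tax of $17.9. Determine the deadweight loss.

$184.14 million

Competitive equilibrium: 100.85 − 0.8Q = 42.75 + 0.07Q → Q* = 66.7816, P* = 47.4247.
With the tax, the buyer price exceeds the seller price by 17.9: (100.85 − 0.8Q) − (42.75 + 0.07Q) = 17.9 → Q' = 46.2069.
ΔQ = 66.7816 − 46.2069 = 20.5747; the wedge equals the tax, 17.9.
Welfare loss = ½ × 20.5747 × 17.9 = $184.14 million.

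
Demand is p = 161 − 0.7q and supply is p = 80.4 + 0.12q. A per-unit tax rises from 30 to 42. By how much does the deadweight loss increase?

Competitive equilibrium: 161 − 0.7q = 80.4 + 0.12q → q* = 98.2927, p* = 92.1951.
For a per-unit tax t: Δq = t/0.82, so DWL = ½·t·(t/0.82) = t²/1.64.
At t = 30: DWL = 548.78. At t = 42: DWL = 1075.61.
Increase = 1075.61 − 548.78 = 526.83.

526.83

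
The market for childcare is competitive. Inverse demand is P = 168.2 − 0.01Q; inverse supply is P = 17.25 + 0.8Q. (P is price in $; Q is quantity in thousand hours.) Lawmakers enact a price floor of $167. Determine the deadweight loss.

$1783.37 thousand

Competitive equilibrium: 168.2 − 0.01Q = 17.25 + 0.8Q → Q* = 186.358, P* = 166.3364.
At the floor P = 167, quantity demanded = (168.2 − 167)/0.01 = 120.
Sellers' marginal cost at Q' = 120: 17.25 + 0.8·120 = 113.25.
ΔQ = 186.358 − 120 = 66.358; wedge = 167 − 113.25 = 53.75.
DWL = ½ × 66.358 × 53.75 = $1783.37 thousand.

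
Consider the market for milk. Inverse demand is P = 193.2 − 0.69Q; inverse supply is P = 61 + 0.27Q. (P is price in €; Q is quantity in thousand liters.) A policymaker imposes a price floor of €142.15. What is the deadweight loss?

€1949.09 thousand

Competitive equilibrium: 193.2 − 0.69Q = 61 + 0.27Q → Q* = 137.7083, P* = 98.1813.
At the floor P = 142.15, quantity demanded = (193.2 − 142.15)/0.69 = 73.9855.
Sellers' marginal cost at Q' = 73.9855: 61 + 0.27·73.9855 = 80.9761.
ΔQ = 137.7083 − 73.9855 = 63.7228; wedge = 142.15 − 80.9761 = 61.1739.
Deadweight loss = ½ × 63.7228 × 61.1739 = €1949.09 thousand.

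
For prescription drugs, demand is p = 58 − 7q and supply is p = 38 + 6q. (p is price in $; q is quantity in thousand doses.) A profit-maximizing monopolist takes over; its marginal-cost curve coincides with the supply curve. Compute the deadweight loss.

$1.88 thousand

Competitive equilibrium: 58 − 7q = 38 + 6q → q* = 1.5385, p* = 47.2308.
Marginal revenue: MR = 58 − 14q. Set MR = MC: 58 − 14q = 38 + 6q → q_m = 1.
Price p_m = 58 − 7·1 = 51; MC(q_m) = 38 + 6·1 = 44.
Competitive q* = 1.5385, so Δq = 0.5385; wedge = 51 − 44 = 7.
Deadweight loss = ½ × 0.5385 × 7 = $1.88 thousand.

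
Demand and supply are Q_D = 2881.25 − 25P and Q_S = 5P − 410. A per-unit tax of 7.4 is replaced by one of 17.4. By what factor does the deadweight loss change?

In inverse form: demand P = 115.25 − 0.04Q, supply P = 82 + 0.2Q.
Competitive equilibrium: 115.25 − 0.04Q = 82 + 0.2Q → Q* = 138.5417, P* = 109.7083.
For a per-unit tax t: ΔQ = t/0.24, so DWL = ½·t·(t/0.24) = t²/0.48.
At t = 7.4: DWL = 114.083. At t = 17.4: DWL = 630.75.
Ratio = (17.4/7.4)² = 5.529.

5.529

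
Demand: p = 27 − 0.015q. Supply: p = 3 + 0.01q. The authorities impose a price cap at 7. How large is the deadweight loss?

Competitive equilibrium: 27 − 0.015q = 3 + 0.01q → q* = 960, p* = 12.6.
At the ceiling p = 7, quantity supplied = (7 − 3)/0.01 = 400.
Willingness to pay at q' = 400: 27 − 0.015·400 = 21.
Δq = 960 − 400 = 560; wedge = 21 − 7 = 14.
DWL = ½ × 560 × 14 = 3920.

3920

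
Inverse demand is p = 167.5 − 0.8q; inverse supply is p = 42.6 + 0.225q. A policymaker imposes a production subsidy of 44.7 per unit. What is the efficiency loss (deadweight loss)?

Competitive equilibrium: 167.5 − 0.8q = 42.6 + 0.225q → q* = 121.8537, p* = 70.0171.
The subsidy lowers effective supply by 44.7: p = 0.225q − 2.1.
New quantity: 167.5 − 0.8q = 0.225q − 2.1 → q' = 165.4634.
Overproduction Δq = 165.4634 − 121.8537 = 43.6097; wedge = subsidy = 44.7.
Welfare loss = ½ × 43.6097 × 44.7 = 974.68.

974.68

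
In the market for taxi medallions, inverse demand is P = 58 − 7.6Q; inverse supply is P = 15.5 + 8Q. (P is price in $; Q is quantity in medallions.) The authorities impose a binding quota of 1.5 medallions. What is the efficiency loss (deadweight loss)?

$11.69

Competitive equilibrium: 58 − 7.6Q = 15.5 + 8Q → Q* = 2.7244, P* = 37.2949.
At Q = 1.5: demand price = 58 − 7.6·1.5 = 46.6; supply price = 15.5 + 8·1.5 = 27.5.
ΔQ = 2.7244 − 1.5 = 1.2244; wedge = 46.6 − 27.5 = 19.1.
Welfare loss = ½ × 1.2244 × 19.1 = $11.69.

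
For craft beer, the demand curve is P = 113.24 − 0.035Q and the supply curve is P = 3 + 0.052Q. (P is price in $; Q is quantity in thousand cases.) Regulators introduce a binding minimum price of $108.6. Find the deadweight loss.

Competitive equilibrium: 113.24 − 0.035Q = 3 + 0.052Q → Q* = 1267.1264, P* = 68.8906.
At the floor P = 108.6, quantity demanded = (113.24 − 108.6)/0.035 = 132.5714.
Sellers' marginal cost at Q' = 132.5714: 3 + 0.052·132.5714 = 9.8937.
ΔQ = 1267.1264 − 132.5714 = 1134.555; wedge = 108.6 − 9.8937 = 98.7063.
DWL = ½ × 1134.555 × 98.7063 = $55993.86 thousand.

$55993.86 thousand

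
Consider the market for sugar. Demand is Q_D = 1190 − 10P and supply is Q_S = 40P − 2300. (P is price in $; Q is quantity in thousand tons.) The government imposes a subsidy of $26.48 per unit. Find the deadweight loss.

In inverse form: demand P = 119 − 0.1Q, supply P = 57.5 + 0.025Q.
Competitive equilibrium: 119 − 0.1Q = 57.5 + 0.025Q → Q* = 492, P* = 69.8.
The subsidy lowers effective supply by 26.48: P = 31.02 + 0.025Q.
New quantity: 119 − 0.1Q = 31.02 + 0.025Q → Q' = 703.84.
Overproduction ΔQ = 703.84 − 492 = 211.84; wedge = subsidy = 26.48.
DWL = ½ × 211.84 × 26.48 = $2804.76 thousand.

$2804.76 thousand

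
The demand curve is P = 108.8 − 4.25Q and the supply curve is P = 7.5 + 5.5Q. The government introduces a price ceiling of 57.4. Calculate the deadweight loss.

8.46

Competitive equilibrium: 108.8 − 4.25Q = 7.5 + 5.5Q → Q* = 10.3897, P* = 64.6436.
At the ceiling P = 57.4, quantity supplied = (57.4 − 7.5)/5.5 = 9.0727.
Willingness to pay at Q' = 9.0727: 108.8 − 4.25·9.0727 = 70.241.
ΔQ = 10.3897 − 9.0727 = 1.317; wedge = 70.241 − 57.4 = 12.841.
Welfare loss = ½ × 1.317 × 12.841 = 8.46.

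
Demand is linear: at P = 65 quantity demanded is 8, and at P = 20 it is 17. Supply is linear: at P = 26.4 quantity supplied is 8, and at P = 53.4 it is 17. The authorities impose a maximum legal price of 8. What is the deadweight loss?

480.34

Demand slope = (20 − 65)/(17 − 8) = −5, so P = 105 − 5Q.
Supply slope = (53.4 − 26.4)/(17 − 8) = 3, so P = 2.4 + 3Q.
Competitive equilibrium: 105 − 5Q = 2.4 + 3Q → Q* = 12.825, P* = 40.875.
At the ceiling P = 8, quantity supplied = (8 − 2.4)/3 = 1.8667.
Willingness to pay at Q' = 1.8667: 105 − 5·1.8667 = 95.6665.
ΔQ = 12.825 − 1.8667 = 10.9583; wedge = 95.6665 − 8 = 87.6665.
Deadweight loss = ½ × 10.9583 × 87.6665 = 480.34.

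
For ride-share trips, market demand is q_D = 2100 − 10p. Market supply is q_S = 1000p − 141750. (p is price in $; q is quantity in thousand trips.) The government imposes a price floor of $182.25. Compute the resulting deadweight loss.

$8009.16 thousand

In inverse form: demand p = 210 − 0.1q, supply p = 141.75 + 0.001q.
Competitive equilibrium: 210 − 0.1q = 141.75 + 0.001q → q* = 675.7426, p* = 142.4257.
At the floor p = 182.25, quantity demanded = (210 − 182.25)/0.1 = 277.5.
Sellers' marginal cost at q' = 277.5: 141.75 + 0.001·277.5 = 142.0275.
Δq = 675.7426 − 277.5 = 398.2426; wedge = 182.25 − 142.0275 = 40.2225.
The triangle = ½ × 398.2426 × 40.2225 = $8009.16 thousand.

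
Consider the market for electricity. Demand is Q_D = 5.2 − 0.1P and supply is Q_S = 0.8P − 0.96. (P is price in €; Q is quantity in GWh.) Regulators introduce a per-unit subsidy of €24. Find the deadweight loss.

€25.60

In inverse form: demand P = 52 − 10Q, supply P = 1.2 + 1.25Q.
Competitive equilibrium: 52 − 10Q = 1.2 + 1.25Q → Q* = 4.5156, P* = 6.8444.
The subsidy lowers effective supply by 24: P = 1.25Q − 22.8.
New quantity: 52 − 10Q = 1.25Q − 22.8 → Q' = 6.6489.
Overproduction ΔQ = 6.6489 − 4.5156 = 2.1333; wedge = subsidy = 24.
Welfare loss = ½ × 2.1333 × 24 = €25.60.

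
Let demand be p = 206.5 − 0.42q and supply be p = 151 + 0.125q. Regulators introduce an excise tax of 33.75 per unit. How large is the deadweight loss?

1045.01

Competitive equilibrium: 206.5 − 0.42q = 151 + 0.125q → q* = 101.8349, p* = 163.7294.
With the tax, the buyer price exceeds the seller price by 33.75: (206.5 − 0.42q) − (151 + 0.125q) = 33.75 → q' = 39.9083.
Δq = 101.8349 − 39.9083 = 61.9266; the wedge equals the tax, 33.75.
Deadweight loss = ½ × 61.9266 × 33.75 = 1045.01.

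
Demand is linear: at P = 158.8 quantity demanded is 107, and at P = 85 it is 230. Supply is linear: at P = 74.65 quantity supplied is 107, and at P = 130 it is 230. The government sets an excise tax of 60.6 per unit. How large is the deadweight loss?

Demand slope = (85 − 158.8)/(230 − 107) = −0.6, so P = 223 − 0.6Q.
Supply slope = (130 − 74.65)/(230 − 107) = 0.45, so P = 26.5 + 0.45Q.
Competitive equilibrium: 223 − 0.6Q = 26.5 + 0.45Q → Q* = 187.1429, P* = 110.7143.
With the tax, the buyer price exceeds the seller price by 60.6: (223 − 0.6Q) − (26.5 + 0.45Q) = 60.6 → Q' = 129.4286.
ΔQ = 187.1429 − 129.4286 = 57.7143; the wedge equals the tax, 60.6.
The triangle = ½ × 57.7143 × 60.6 = 1748.74.

1748.74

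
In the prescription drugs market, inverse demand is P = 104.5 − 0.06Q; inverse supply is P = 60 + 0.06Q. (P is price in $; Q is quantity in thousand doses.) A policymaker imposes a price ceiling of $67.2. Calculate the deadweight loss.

$3775.04 thousand

Competitive equilibrium: 104.5 − 0.06Q = 60 + 0.06Q → Q* = 370.8333, P* = 82.25.
At the ceiling P = 67.2, quantity supplied = (67.2 − 60)/0.06 = 120.
Willingness to pay at Q' = 120: 104.5 − 0.06·120 = 97.3.
ΔQ = 370.8333 − 120 = 250.8333; wedge = 97.3 − 67.2 = 30.1.
Welfare loss = ½ × 250.8333 × 30.1 = $3775.04 thousand.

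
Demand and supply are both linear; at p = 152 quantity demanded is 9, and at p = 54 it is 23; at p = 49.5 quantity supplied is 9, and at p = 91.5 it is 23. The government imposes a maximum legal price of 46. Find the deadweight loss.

651.70

Demand slope = (54 − 152)/(23 − 9) = −7, so p = 215 − 7q.
Supply slope = (91.5 − 49.5)/(23 − 9) = 3, so p = 22.5 + 3q.
Competitive equilibrium: 215 − 7q = 22.5 + 3q → q* = 19.25, p* = 80.25.
At the ceiling p = 46, quantity supplied = (46 − 22.5)/3 = 7.8333.
Willingness to pay at q' = 7.8333: 215 − 7·7.8333 = 160.1669.
Δq = 19.25 − 7.8333 = 11.4167; wedge = 160.1669 − 46 = 114.1669.
Welfare loss = ½ × 11.4167 × 114.1669 = 651.70.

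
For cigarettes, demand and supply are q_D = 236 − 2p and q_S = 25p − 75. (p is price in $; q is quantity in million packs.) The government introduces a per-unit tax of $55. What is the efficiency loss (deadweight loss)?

$2800.93 million

In inverse form: demand p = 118 − 0.5q, supply p = 3 + 0.04q.
Competitive equilibrium: 118 − 0.5q = 3 + 0.04q → q* = 212.963, p* = 11.5185.
With the tax, the buyer price exceeds the seller price by 55: (118 − 0.5q) − (3 + 0.04q) = 55 → q' = 111.1111.
Δq = 212.963 − 111.1111 = 101.8519; the wedge equals the tax, 55.
DWL = ½ × 101.8519 × 55 = $2800.93 million.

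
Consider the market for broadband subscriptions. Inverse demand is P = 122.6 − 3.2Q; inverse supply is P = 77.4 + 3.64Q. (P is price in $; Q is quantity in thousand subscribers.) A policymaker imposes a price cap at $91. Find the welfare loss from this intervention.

Competitive equilibrium: 122.6 − 3.2Q = 77.4 + 3.64Q → Q* = 6.6082, P* = 101.4538.
At the ceiling P = 91, quantity supplied = (91 − 77.4)/3.64 = 3.7363.
Willingness to pay at Q' = 3.7363: 122.6 − 3.2·3.7363 = 110.6438.
ΔQ = 6.6082 − 3.7363 = 2.8719; wedge = 110.6438 − 91 = 19.6438.
Deadweight loss = ½ × 2.8719 × 19.6438 = $28.21 thousand.

$28.21 thousand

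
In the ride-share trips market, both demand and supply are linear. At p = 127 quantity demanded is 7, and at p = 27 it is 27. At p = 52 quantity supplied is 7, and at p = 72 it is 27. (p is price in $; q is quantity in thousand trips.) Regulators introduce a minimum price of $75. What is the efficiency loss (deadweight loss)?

$13.23 thousand

Demand slope = (27 − 127)/(27 − 7) = −5, so p = 162 − 5q.
Supply slope = (72 − 52)/(27 − 7) = 1, so p = 45 + q.
Competitive equilibrium: 162 − 5q = 45 + q → q* = 19.5, p* = 64.5.
At the floor p = 75, quantity demanded = (162 − 75)/5 = 17.4.
Sellers' marginal cost at q' = 17.4: 45 + 1·17.4 = 62.4.
Δq = 19.5 − 17.4 = 2.1; wedge = 75 − 62.4 = 12.6.
Welfare loss = ½ × 2.1 × 12.6 = $13.23 thousand.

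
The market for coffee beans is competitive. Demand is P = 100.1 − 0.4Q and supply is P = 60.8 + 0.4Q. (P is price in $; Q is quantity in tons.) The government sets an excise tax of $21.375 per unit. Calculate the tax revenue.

$478.93

Competitive equilibrium: 100.1 − 0.4Q = 60.8 + 0.4Q → Q* = 49.125, P* = 80.45.
With the tax, the buyer price exceeds the seller price by 21.375: (100.1 − 0.4Q) − (60.8 + 0.4Q) = 21.375 → Q' = 22.4063.
Tax revenue = 21.375 × 22.4063 = $478.93.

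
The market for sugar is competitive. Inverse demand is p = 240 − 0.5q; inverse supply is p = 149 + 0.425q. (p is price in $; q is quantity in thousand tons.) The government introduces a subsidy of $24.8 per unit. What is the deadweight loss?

Competitive equilibrium: 240 − 0.5q = 149 + 0.425q → q* = 98.3784, p* = 190.8108.
The subsidy lowers effective supply by 24.8: p = 124.2 + 0.425q.
New quantity: 240 − 0.5q = 124.2 + 0.425q → q' = 125.1892.
Overproduction Δq = 125.1892 − 98.3784 = 26.8108; wedge = subsidy = 24.8.
The triangle = ½ × 26.8108 × 24.8 = $332.45 thousand.

$332.45 thousand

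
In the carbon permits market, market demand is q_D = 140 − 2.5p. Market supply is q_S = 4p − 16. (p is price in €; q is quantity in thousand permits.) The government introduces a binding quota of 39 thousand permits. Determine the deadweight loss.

In inverse form: demand p = 56 − 0.4q, supply p = 4 + 0.25q.
Competitive equilibrium: 56 − 0.4q = 4 + 0.25q → q* = 80, p* = 24.
At q = 39: demand price = 56 − 0.4·39 = 40.4; supply price = 4 + 0.25·39 = 13.75.
Δq = 80 − 39 = 41; wedge = 40.4 − 13.75 = 26.65.
DWL = ½ × 41 × 26.65 = €546.325 thousand.

€546.325 thousand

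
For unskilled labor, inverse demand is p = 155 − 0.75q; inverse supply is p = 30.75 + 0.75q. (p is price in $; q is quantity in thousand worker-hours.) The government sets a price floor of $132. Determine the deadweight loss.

$2041.02 thousand

Competitive equilibrium: 155 − 0.75q = 30.75 + 0.75q → q* = 82.8333, p* = 92.875.
At the floor p = 132, quantity demanded = (155 − 132)/0.75 = 30.6667.
Sellers' marginal cost at q' = 30.6667: 30.75 + 0.75·30.6667 = 53.75.
Δq = 82.8333 − 30.6667 = 52.1666; wedge = 132 − 53.75 = 78.25.
DWL = ½ × 52.1666 × 78.25 = $2041.02 thousand.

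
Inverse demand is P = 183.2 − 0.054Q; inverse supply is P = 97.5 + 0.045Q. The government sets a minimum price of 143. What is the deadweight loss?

727.27

Competitive equilibrium: 183.2 − 0.054Q = 97.5 + 0.045Q → Q* = 865.6566, P* = 136.4545.
At the floor P = 143, quantity demanded = (183.2 − 143)/0.054 = 744.4444.
Sellers' marginal cost at Q' = 744.4444: 97.5 + 0.045·744.4444 = 131.
ΔQ = 865.6566 − 744.4444 = 121.2122; wedge = 143 − 131 = 12.
Deadweight loss = ½ × 121.2122 × 12 = 727.27.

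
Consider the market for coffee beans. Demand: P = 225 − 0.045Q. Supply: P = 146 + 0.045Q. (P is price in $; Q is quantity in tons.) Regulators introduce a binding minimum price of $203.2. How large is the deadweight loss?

$6962

Competitive equilibrium: 225 − 0.045Q = 146 + 0.045Q → Q* = 877.7778, P* = 185.5.
At the floor P = 203.2, quantity demanded = (225 − 203.2)/0.045 = 484.4444.
Sellers' marginal cost at Q' = 484.4444: 146 + 0.045·484.4444 = 167.8.
ΔQ = 877.7778 − 484.4444 = 393.3334; wedge = 203.2 − 167.8 = 35.4.
DWL = ½ × 393.3334 × 35.4 = $6962.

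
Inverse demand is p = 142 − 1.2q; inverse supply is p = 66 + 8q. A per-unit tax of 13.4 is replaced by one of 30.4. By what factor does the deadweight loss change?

Competitive equilibrium: 142 − 1.2q = 66 + 8q → q* = 8.2609, p* = 132.087.
For a per-unit tax t: Δq = t/9.2, so DWL = ½·t·(t/9.2) = t²/18.4.
At t = 13.4: DWL = 9.759. At t = 30.4: DWL = 50.226.
Ratio = (30.4/13.4)² = 5.147.

5.147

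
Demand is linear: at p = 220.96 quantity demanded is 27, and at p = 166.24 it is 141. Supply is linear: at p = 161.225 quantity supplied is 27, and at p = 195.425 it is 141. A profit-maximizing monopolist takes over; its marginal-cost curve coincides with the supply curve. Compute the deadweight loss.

Demand slope = (166.24 − 220.96)/(141 − 27) = −0.48, so p = 233.92 − 0.48q.
Supply slope = (195.425 − 161.225)/(141 − 27) = 0.3, so p = 153.125 + 0.3q.
Competitive equilibrium: 233.92 − 0.48q = 153.125 + 0.3q → q* = 103.5833, p* = 184.2.
Marginal revenue: MR = 233.92 − 0.96q. Set MR = MC: 233.92 − 0.96q = 153.125 + 0.3q → q_m = 64.123.
Price p_m = 233.92 − 0.48·64.123 = 203.141; MC(q_m) = 153.125 + 0.3·64.123 = 172.3619.
Competitive q* = 103.5833, so Δq = 39.4603; wedge = 203.141 − 172.3619 = 30.7791.
The triangle = ½ × 39.4603 × 30.7791 = 607.28.

607.28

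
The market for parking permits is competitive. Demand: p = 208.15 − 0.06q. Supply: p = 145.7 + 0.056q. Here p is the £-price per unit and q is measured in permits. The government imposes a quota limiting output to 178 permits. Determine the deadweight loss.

£7531.93

Competitive equilibrium: 208.15 − 0.06q = 145.7 + 0.056q → q* = 538.3621, p* = 175.8483.
At q = 178: demand price = 208.15 − 0.06·178 = 197.47; supply price = 145.7 + 0.056·178 = 155.668.
Δq = 538.3621 − 178 = 360.3621; wedge = 197.47 − 155.668 = 41.802.
Deadweight loss = ½ × 360.3621 × 41.802 = £7531.93.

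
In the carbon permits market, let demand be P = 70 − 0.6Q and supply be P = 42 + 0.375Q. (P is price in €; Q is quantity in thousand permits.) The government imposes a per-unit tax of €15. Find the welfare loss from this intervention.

Competitive equilibrium: 70 − 0.6Q = 42 + 0.375Q → Q* = 28.7179, P* = 52.7692.
With the tax, the buyer price exceeds the seller price by 15: (70 − 0.6Q) − (42 + 0.375Q) = 15 → Q' = 13.3333.
ΔQ = 28.7179 − 13.3333 = 15.3846; the wedge equals the tax, 15.
Welfare loss = ½ × 15.3846 × 15 = €115.38 thousand.

€115.38 thousand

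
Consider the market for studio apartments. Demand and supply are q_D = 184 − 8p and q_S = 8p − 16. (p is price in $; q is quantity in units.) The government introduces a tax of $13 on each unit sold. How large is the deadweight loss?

In inverse form: demand p = 23 − 0.125q, supply p = 2 + 0.125q.
Competitive equilibrium: 23 − 0.125q = 2 + 0.125q → q* = 84, p* = 12.5.
With the tax, the buyer price exceeds the seller price by 13: (23 − 0.125q) − (2 + 0.125q) = 13 → q' = 32.
Δq = 84 − 32 = 52; the wedge equals the tax, 13.
Welfare loss = ½ × 52 × 13 = $338.

$338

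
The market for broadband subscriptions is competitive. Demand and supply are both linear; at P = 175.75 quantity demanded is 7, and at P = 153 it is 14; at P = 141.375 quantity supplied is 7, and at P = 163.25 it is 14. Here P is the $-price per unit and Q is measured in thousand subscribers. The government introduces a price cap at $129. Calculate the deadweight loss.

$278.79 thousand

Demand slope = (153 − 175.75)/(14 − 7) = −3.25, so P = 198.5 − 3.25Q.
Supply slope = (163.25 − 141.375)/(14 − 7) = 3.125, so P = 119.5 + 3.125Q.
Competitive equilibrium: 198.5 − 3.25Q = 119.5 + 3.125Q → Q* = 12.3922, P* = 158.2255.
At the ceiling P = 129, quantity supplied = (129 − 119.5)/3.125 = 3.04.
Willingness to pay at Q' = 3.04: 198.5 − 3.25·3.04 = 188.62.
ΔQ = 12.3922 − 3.04 = 9.3522; wedge = 188.62 − 129 = 59.62.
Welfare loss = ½ × 9.3522 × 59.62 = $278.79 thousand.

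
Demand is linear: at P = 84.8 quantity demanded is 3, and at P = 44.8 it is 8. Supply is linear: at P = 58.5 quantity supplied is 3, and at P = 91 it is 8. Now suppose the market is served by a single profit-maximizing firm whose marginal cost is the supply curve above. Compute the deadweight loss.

Demand slope = (44.8 − 84.8)/(8 − 3) = −8, so P = 108.8 − 8Q.
Supply slope = (91 − 58.5)/(8 − 3) = 6.5, so P = 39 + 6.5Q.
Competitive equilibrium: 108.8 − 8Q = 39 + 6.5Q → Q* = 4.8138, P* = 70.2897.
Marginal revenue: MR = 108.8 − 16Q. Set MR = MC: 108.8 − 16Q = 39 + 6.5Q → Q_m = 3.1022.
Price P_m = 108.8 − 8·3.1022 = 83.9824; MC(Q_m) = 39 + 6.5·3.1022 = 59.1643.
Competitive Q* = 4.8138, so ΔQ = 1.7116; wedge = 83.9824 − 59.1643 = 24.8181.
Welfare loss = ½ × 1.7116 × 24.8181 = 21.24.

21.24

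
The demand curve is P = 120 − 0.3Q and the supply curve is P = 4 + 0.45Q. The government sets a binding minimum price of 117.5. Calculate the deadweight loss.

Competitive equilibrium: 120 − 0.3Q = 4 + 0.45Q → Q* = 154.66667, P* = 73.6.
At the floor P = 117.5, quantity demanded = (120 − 117.5)/0.3 = 8.33333.
Sellers' marginal cost at Q' = 8.33333: 4 + 0.45·8.33333 = 7.75.
ΔQ = 154.66667 − 8.33333 = 146.33334; wedge = 117.5 − 7.75 = 109.75.
The triangle = ½ × 146.33334 × 109.75 = 8030.04.

8030.04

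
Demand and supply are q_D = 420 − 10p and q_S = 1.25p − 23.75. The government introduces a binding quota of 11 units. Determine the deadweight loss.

In inverse form: demand p = 42 − 0.1q, supply p = 19 + 0.8q.
Competitive equilibrium: 42 − 0.1q = 19 + 0.8q → q* = 25.5556, p* = 39.4444.
At q = 11: demand price = 42 − 0.1·11 = 40.9; supply price = 19 + 0.8·11 = 27.8.
Δq = 25.5556 − 11 = 14.5556; wedge = 40.9 − 27.8 = 13.1.
DWL = ½ × 14.5556 × 13.1 = 95.34.

95.34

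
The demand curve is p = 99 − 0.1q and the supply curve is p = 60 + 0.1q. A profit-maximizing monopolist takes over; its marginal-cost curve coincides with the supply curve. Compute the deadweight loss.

422.50

Competitive equilibrium: 99 − 0.1q = 60 + 0.1q → q* = 195, p* = 79.5.
Marginal revenue: MR = 99 − 0.2q. Set MR = MC: 99 − 0.2q = 60 + 0.1q → q_m = 130.
Price p_m = 99 − 0.1·130 = 86; MC(q_m) = 60 + 0.1·130 = 73.
Competitive q* = 195, so Δq = 65; wedge = 86 − 73 = 13.
Deadweight loss = ½ × 65 × 13 = 422.50.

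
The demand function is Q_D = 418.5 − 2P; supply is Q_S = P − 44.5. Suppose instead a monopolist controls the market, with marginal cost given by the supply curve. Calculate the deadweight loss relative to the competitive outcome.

In inverse form: demand P = 209.25 − 0.5Q, supply P = 44.5 + Q.
Competitive equilibrium: 209.25 − 0.5Q = 44.5 + Q → Q* = 109.8333, P* = 154.3333.
Marginal revenue: MR = 209.25 − Q. Set MR = MC: 209.25 − Q = 44.5 + Q → Q_m = 82.375.
Price P_m = 209.25 − 0.5·82.375 = 168.0625; MC(Q_m) = 44.5 + 1·82.375 = 126.875.
Competitive Q* = 109.8333, so ΔQ = 27.4583; wedge = 168.0625 − 126.875 = 41.1875.
DWL = ½ × 27.4583 × 41.1875 = 565.47.

565.47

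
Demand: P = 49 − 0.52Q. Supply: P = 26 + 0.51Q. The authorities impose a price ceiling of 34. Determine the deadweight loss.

Competitive equilibrium: 49 − 0.52Q = 26 + 0.51Q → Q* = 22.3301, P* = 37.3883.
At the ceiling P = 34, quantity supplied = (34 − 26)/0.51 = 15.6863.
Willingness to pay at Q' = 15.6863: 49 − 0.52·15.6863 = 40.8431.
ΔQ = 22.3301 − 15.6863 = 6.6438; wedge = 40.8431 − 34 = 6.8431.
The triangle = ½ × 6.6438 × 6.8431 = 22.73.

22.73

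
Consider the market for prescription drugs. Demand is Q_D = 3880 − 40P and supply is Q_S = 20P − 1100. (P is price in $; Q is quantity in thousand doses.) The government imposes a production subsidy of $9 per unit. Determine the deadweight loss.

$540 thousand

In inverse form: demand P = 97 − 0.025Q, supply P = 55 + 0.05Q.
Competitive equilibrium: 97 − 0.025Q = 55 + 0.05Q → Q* = 560, P* = 83.
The subsidy lowers effective supply by 9: P = 46 + 0.05Q.
New quantity: 97 − 0.025Q = 46 + 0.05Q → Q' = 680.
Overproduction ΔQ = 680 − 560 = 120; wedge = subsidy = 9.
Welfare loss = ½ × 120 × 9 = $540 thousand.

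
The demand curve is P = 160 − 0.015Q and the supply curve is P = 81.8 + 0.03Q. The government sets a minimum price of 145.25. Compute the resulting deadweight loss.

Competitive equilibrium: 160 − 0.015Q = 81.8 + 0.03Q → Q* = 1737.77778, P* = 133.93333.
At the floor P = 145.25, quantity demanded = (160 − 145.25)/0.015 = 983.33333.
Sellers' marginal cost at Q' = 983.33333: 81.8 + 0.03·983.33333 = 111.3.
ΔQ = 1737.77778 − 983.33333 = 754.44445; wedge = 145.25 − 111.3 = 33.95.
The triangle = ½ × 754.44445 × 33.95 = 12806.69.

12806.69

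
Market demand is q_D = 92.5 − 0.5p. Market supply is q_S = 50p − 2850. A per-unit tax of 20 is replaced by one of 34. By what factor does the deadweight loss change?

2.89

In inverse form: demand p = 185 − 2q, supply p = 57 + 0.02q.
Competitive equilibrium: 185 − 2q = 57 + 0.02q → q* = 63.3663, p* = 58.2673.
For a per-unit tax t: Δq = t/2.02, so DWL = ½·t·(t/2.02) = t²/4.04.
At t = 20: DWL = 99.010. At t = 34: DWL = 286.139.
Ratio = (34/20)² = 2.89.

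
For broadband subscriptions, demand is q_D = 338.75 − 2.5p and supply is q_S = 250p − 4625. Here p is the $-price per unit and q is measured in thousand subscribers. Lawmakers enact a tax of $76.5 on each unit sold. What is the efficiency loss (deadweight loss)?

$7242.88 thousand

In inverse form: demand p = 135.5 − 0.4q, supply p = 18.5 + 0.004q.
Competitive equilibrium: 135.5 − 0.4q = 18.5 + 0.004q → q* = 289.60396, p* = 19.65842.
With the tax, the buyer price exceeds the seller price by 76.5: (135.5 − 0.4q) − (18.5 + 0.004q) = 76.5 → q' = 100.24752.
Δq = 289.60396 − 100.24752 = 189.35644; the wedge equals the tax, 76.5.
Welfare loss = ½ × 189.35644 × 76.5 = $7242.88 thousand.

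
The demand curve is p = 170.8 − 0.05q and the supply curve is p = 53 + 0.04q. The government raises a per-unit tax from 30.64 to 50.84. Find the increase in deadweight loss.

Competitive equilibrium: 170.8 − 0.05q = 53 + 0.04q → q* = 1308.8889, p* = 105.3556.
For a per-unit tax t: Δq = t/0.09, so DWL = ½·t·(t/0.09) = t²/0.18.
At t = 30.64: DWL = 5215.609. At t = 50.84: DWL = 14359.476.
Increase = 14359.476 − 5215.609 = 9143.87.

9143.87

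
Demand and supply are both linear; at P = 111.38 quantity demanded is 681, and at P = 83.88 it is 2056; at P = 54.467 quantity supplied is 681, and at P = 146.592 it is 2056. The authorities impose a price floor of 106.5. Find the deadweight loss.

Demand slope = (83.88 − 111.38)/(2056 − 681) = −0.02, so P = 125 − 0.02Q.
Supply slope = (146.592 − 54.467)/(2056 − 681) = 0.067, so P = 8.84 + 0.067Q.
Competitive equilibrium: 125 − 0.02Q = 8.84 + 0.067Q → Q* = 1335.1724, P* = 98.2966.
At the floor P = 106.5, quantity demanded = (125 − 106.5)/0.02 = 925.
Sellers' marginal cost at Q' = 925: 8.84 + 0.067·925 = 70.815.
ΔQ = 1335.1724 − 925 = 410.1724; wedge = 106.5 − 70.815 = 35.685.
Deadweight loss = ½ × 410.1724 × 35.685 = 7318.50.

7318.50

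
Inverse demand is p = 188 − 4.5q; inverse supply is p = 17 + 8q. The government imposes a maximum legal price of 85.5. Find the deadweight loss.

163.68

Competitive equilibrium: 188 − 4.5q = 17 + 8q → q* = 13.68, p* = 126.44.
At the ceiling p = 85.5, quantity supplied = (85.5 − 17)/8 = 8.5625.
Willingness to pay at q' = 8.5625: 188 − 4.5·8.5625 = 149.4688.
Δq = 13.68 − 8.5625 = 5.1175; wedge = 149.4688 − 85.5 = 63.9688.
DWL = ½ × 5.1175 × 63.9688 = 163.68.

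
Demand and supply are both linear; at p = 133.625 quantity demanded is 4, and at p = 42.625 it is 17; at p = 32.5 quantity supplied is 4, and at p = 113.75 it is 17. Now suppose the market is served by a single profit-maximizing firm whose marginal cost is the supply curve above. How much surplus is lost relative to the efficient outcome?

Demand slope = (42.625 − 133.625)/(17 − 4) = −7, so p = 161.625 − 7q.
Supply slope = (113.75 − 32.5)/(17 − 4) = 6.25, so p = 7.5 + 6.25q.
Competitive equilibrium: 161.625 − 7q = 7.5 + 6.25q → q* = 11.63208, p* = 80.20047.
Marginal revenue: MR = 161.625 − 14q. Set MR = MC: 161.625 − 14q = 7.5 + 6.25q → q_m = 7.61111.
Price p_m = 161.625 − 7·7.61111 = 108.34723; MC(q_m) = 7.5 + 6.25·7.61111 = 55.06944.
Competitive q* = 11.63208, so Δq = 4.02097; wedge = 108.34723 − 55.06944 = 53.27779.
The triangle = ½ × 4.02097 × 53.27779 = 107.11.

107.11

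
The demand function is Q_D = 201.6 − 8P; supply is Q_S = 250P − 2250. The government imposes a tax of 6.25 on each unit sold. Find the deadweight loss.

151.41

In inverse form: demand P = 25.2 − 0.125Q, supply P = 9 + 0.004Q.
Competitive equilibrium: 25.2 − 0.125Q = 9 + 0.004Q → Q* = 125.5814, P* = 9.5023.
With the tax, the buyer price exceeds the seller price by 6.25: (25.2 − 0.125Q) − (9 + 0.004Q) = 6.25 → Q' = 77.1318.
ΔQ = 125.5814 − 77.1318 = 48.4496; the wedge equals the tax, 6.25.
DWL = ½ × 48.4496 × 6.25 = 151.41.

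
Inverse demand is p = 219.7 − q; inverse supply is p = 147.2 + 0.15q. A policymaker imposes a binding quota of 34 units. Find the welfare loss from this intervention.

Competitive equilibrium: 219.7 − q = 147.2 + 0.15q → q* = 63.0435, p* = 156.6565.
At q = 34: demand price = 219.7 − 1·34 = 185.7; supply price = 147.2 + 0.15·34 = 152.3.
Δq = 63.0435 − 34 = 29.0435; wedge = 185.7 − 152.3 = 33.4.
DWL = ½ × 29.0435 × 33.4 = 485.03.

485.03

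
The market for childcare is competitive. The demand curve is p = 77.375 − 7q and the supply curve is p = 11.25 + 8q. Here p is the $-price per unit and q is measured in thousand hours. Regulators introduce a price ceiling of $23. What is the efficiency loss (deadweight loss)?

$64.81 thousand

Competitive equilibrium: 77.375 − 7q = 11.25 + 8q → q* = 4.4083, p* = 46.5167.
At the ceiling p = 23, quantity supplied = (23 − 11.25)/8 = 1.4688.
Willingness to pay at q' = 1.4688: 77.375 − 7·1.4688 = 67.0934.
Δq = 4.4083 − 1.4688 = 2.9395; wedge = 67.0934 − 23 = 44.0934.
DWL = ½ × 2.9395 × 44.0934 = $64.81 thousand.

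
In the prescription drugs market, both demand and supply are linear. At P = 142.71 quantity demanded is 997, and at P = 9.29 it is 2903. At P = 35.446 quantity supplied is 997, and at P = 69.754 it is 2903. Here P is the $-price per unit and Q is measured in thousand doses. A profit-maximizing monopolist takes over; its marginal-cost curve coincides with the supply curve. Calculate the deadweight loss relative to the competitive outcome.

$42407.09 thousand

Demand slope = (9.29 − 142.71)/(2903 − 997) = −0.07, so P = 212.5 − 0.07Q.
Supply slope = (69.754 − 35.446)/(2903 − 997) = 0.018, so P = 17.5 + 0.018Q.
Competitive equilibrium: 212.5 − 0.07Q = 17.5 + 0.018Q → Q* = 2215.9091, P* = 57.3864.
Marginal revenue: MR = 212.5 − 0.14Q. Set MR = MC: 212.5 − 0.14Q = 17.5 + 0.018Q → Q_m = 1234.1772.
Price P_m = 212.5 − 0.07·1234.1772 = 126.1076; MC(Q_m) = 17.5 + 0.018·1234.1772 = 39.7152.
Competitive Q* = 2215.9091, so ΔQ = 981.7319; wedge = 126.1076 − 39.7152 = 86.3924.
The triangle = ½ × 981.7319 × 86.3924 = $42407.09 thousand.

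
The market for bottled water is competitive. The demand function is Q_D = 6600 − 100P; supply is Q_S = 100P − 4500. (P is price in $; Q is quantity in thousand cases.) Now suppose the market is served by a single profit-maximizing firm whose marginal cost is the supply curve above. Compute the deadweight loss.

In inverse form: demand P = 66 − 0.01Q, supply P = 45 + 0.01Q.
Competitive equilibrium: 66 − 0.01Q = 45 + 0.01Q → Q* = 1050, P* = 55.5.
Marginal revenue: MR = 66 − 0.02Q. Set MR = MC: 66 − 0.02Q = 45 + 0.01Q → Q_m = 700.
Price P_m = 66 − 0.01·700 = 59; MC(Q_m) = 45 + 0.01·700 = 52.
Competitive Q* = 1050, so ΔQ = 350; wedge = 59 − 52 = 7.
The triangle = ½ × 350 × 7 = $1225 thousand.

$1225 thousand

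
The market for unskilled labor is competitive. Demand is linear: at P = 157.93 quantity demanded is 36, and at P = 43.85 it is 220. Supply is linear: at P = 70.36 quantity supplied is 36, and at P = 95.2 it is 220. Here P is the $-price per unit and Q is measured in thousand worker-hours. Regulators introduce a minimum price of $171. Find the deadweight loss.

Demand slope = (43.85 − 157.93)/(220 − 36) = −0.62, so P = 180.25 − 0.62Q.
Supply slope = (95.2 − 70.36)/(220 − 36) = 0.135, so P = 65.5 + 0.135Q.
Competitive equilibrium: 180.25 − 0.62Q = 65.5 + 0.135Q → Q* = 151.9868, P* = 86.0182.
At the floor P = 171, quantity demanded = (180.25 − 171)/0.62 = 14.9194.
Sellers' marginal cost at Q' = 14.9194: 65.5 + 0.135·14.9194 = 67.5141.
ΔQ = 151.9868 − 14.9194 = 137.0674; wedge = 171 − 67.5141 = 103.4859.
Deadweight loss = ½ × 137.0674 × 103.4859 = $7092.27 thousand.

$7092.27 thousand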